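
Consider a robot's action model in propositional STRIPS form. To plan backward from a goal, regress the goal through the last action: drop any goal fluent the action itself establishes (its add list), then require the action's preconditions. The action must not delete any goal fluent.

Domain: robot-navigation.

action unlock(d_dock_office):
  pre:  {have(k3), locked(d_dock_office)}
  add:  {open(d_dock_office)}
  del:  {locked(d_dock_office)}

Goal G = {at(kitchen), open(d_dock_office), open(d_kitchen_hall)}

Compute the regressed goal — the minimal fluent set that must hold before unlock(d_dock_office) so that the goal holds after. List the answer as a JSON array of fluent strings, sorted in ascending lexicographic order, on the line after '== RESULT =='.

Compute (G \ add) ∪ pre:
  G ∩ del = {}  (empty — regression defined)
  G \ add = {at(kitchen), open(d_dock_office), open(d_kitchen_hall)} \ {open(d_dock_office)} = {at(kitchen), open(d_kitchen_hall)}
  ∪ pre   = {at(kitchen), open(d_kitchen_hall)} ∪ {have(k3), locked(d_dock_office)}
          = {at(kitchen), have(k3), locked(d_dock_office), open(d_kitchen_hall)}

== RESULT ==
["at(kitchen)", "have(k3)", "locked(d_dock_office)", "open(d_kitchen_hall)"]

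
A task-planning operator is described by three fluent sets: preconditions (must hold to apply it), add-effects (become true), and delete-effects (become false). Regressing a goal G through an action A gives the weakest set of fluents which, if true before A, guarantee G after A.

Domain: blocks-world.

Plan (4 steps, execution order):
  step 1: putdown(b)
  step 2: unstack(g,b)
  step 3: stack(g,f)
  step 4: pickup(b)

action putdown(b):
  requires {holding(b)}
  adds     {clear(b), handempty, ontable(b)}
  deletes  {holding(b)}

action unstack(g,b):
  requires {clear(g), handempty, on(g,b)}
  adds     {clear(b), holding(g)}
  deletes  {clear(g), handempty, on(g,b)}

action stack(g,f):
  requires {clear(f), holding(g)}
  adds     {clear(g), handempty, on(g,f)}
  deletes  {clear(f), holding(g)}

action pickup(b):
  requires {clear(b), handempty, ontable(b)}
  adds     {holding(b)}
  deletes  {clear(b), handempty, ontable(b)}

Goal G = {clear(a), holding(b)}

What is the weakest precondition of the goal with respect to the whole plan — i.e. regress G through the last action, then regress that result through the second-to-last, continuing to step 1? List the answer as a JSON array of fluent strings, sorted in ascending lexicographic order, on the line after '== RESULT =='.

Regress step by step:
  through step 4 (pickup(b)): drop {holding(b)}, keep {clear(a)}, require {clear(b), handempty, ontable(b)}
    → {clear(a), clear(b), handempty, ontable(b)}
  through step 3 (stack(g,f)): drop {handempty}, keep {clear(a), clear(b), ontable(b)}, require {clear(f), holding(g)}
    → {clear(a), clear(b), clear(f), holding(g), ontable(b)}
  through step 2 (unstack(g,b)): drop {clear(b), holding(g)}, keep {clear(a), clear(f), ontable(b)}, require {clear(g), handempty, on(g,b)}
    → {clear(a), clear(f), clear(g), handempty, on(g,b), ontable(b)}
  through step 1 (putdown(b)): drop {handempty, ontable(b)}, keep {clear(a), clear(f), clear(g), on(g,b)}, require {holding(b)}
    → {clear(a), clear(f), clear(g), holding(b), on(g,b)}

== RESULT ==
["clear(a)", "clear(f)", "clear(g)", "holding(b)", "on(g,b)"]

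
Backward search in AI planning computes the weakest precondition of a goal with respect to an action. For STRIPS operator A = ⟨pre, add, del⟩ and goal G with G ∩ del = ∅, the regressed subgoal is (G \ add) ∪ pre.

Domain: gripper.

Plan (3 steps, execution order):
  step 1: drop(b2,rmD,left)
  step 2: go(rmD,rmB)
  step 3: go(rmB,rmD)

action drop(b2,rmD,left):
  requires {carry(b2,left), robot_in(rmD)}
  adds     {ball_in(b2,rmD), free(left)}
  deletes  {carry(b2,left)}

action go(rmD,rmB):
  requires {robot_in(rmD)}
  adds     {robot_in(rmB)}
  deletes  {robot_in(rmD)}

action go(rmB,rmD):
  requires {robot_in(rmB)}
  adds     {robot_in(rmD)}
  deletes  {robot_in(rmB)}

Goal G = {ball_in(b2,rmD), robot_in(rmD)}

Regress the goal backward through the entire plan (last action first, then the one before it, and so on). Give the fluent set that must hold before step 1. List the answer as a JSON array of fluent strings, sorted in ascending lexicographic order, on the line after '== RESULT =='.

Regress step by step:
  through step 3 (go(rmB,rmD)): drop {robot_in(rmD)}, keep {ball_in(b2,rmD)}, require {robot_in(rmB)}
    → {ball_in(b2,rmD), robot_in(rmB)}
  through step 2 (go(rmD,rmB)): drop {robot_in(rmB)}, keep {ball_in(b2,rmD)}, require {robot_in(rmD)}
    → {ball_in(b2,rmD), robot_in(rmD)}
  through step 1 (drop(b2,rmD,left)): drop {ball_in(b2,rmD)}, keep {robot_in(rmD)}, require {carry(b2,left), robot_in(rmD)}
    → {carry(b2,left), robot_in(rmD)}

== RESULT ==
["carry(b2,left)", "robot_in(rmD)"]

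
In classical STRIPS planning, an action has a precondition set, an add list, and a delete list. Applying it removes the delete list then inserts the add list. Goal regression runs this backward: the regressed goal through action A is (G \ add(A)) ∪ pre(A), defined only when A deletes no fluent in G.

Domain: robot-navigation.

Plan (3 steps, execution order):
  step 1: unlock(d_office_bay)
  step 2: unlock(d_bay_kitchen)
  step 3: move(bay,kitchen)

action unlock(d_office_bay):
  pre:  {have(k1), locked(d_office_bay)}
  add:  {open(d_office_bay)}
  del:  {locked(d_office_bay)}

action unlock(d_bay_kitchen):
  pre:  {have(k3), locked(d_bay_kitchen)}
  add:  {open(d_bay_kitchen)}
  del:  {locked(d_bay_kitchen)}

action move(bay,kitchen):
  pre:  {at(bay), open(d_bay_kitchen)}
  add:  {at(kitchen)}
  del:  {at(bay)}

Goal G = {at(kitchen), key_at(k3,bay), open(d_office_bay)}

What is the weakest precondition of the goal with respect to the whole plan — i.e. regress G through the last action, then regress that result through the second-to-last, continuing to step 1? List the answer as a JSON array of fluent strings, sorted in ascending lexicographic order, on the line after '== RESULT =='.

Regress step by step:
  through step 3 (move(bay,kitchen)): drop {at(kitchen)}, keep {key_at(k3,bay), open(d_office_bay)}, require {at(bay), open(d_bay_kitchen)}
    → {at(bay), key_at(k3,bay), open(d_bay_kitchen), open(d_office_bay)}
  through step 2 (unlock(d_bay_kitchen)): drop {open(d_bay_kitchen)}, keep {at(bay), key_at(k3,bay), open(d_office_bay)}, require {have(k3), locked(d_bay_kitchen)}
    → {at(bay), have(k3), key_at(k3,bay), locked(d_bay_kitchen), open(d_office_bay)}
  through step 1 (unlock(d_office_bay)): drop {open(d_office_bay)}, keep {at(bay), have(k3), key_at(k3,bay), locked(d_bay_kitchen)}, require {have(k1), locked(d_office_bay)}
    → {at(bay), have(k1), have(k3), key_at(k3,bay), locked(d_bay_kitchen), locked(d_office_bay)}

== RESULT ==
["at(bay)", "have(k1)", "have(k3)", "key_at(k3,bay)", "locked(d_bay_kitchen)", "locked(d_office_bay)"]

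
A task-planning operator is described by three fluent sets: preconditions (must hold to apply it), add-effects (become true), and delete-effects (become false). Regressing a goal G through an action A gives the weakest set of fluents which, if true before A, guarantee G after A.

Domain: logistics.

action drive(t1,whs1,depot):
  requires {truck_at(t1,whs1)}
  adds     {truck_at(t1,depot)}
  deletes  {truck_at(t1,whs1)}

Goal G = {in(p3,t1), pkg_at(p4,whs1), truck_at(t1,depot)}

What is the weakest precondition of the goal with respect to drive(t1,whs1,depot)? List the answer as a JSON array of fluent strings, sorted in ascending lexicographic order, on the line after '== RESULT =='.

Compute (G \ add) ∪ pre:
  G ∩ del = {}  (empty — regression defined)
  G \ add = {in(p3,t1), pkg_at(p4,whs1), truck_at(t1,depot)} \ {truck_at(t1,depot)} = {in(p3,t1), pkg_at(p4,whs1)}
  ∪ pre   = {in(p3,t1), pkg_at(p4,whs1)} ∪ {truck_at(t1,whs1)}
          = {in(p3,t1), pkg_at(p4,whs1), truck_at(t1,whs1)}

== RESULT ==
["in(p3,t1)", "pkg_at(p4,whs1)", "truck_at(t1,whs1)"]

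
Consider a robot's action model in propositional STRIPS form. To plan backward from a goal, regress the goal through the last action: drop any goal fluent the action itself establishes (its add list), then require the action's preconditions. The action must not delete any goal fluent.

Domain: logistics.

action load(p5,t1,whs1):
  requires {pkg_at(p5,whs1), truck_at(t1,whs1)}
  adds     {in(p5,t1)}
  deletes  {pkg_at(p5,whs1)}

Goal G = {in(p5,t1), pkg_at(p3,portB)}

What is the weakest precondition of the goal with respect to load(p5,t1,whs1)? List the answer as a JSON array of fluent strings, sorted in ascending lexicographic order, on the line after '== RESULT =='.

Regress:
  G ∩ del = {}  (empty — regression defined)
  G \ add = {in(p5,t1), pkg_at(p3,portB)} \ {in(p5,t1)} = {pkg_at(p3,portB)}
  ∪ pre   = {pkg_at(p3,portB)} ∪ {pkg_at(p5,whs1), truck_at(t1,whs1)}
          = {pkg_at(p3,portB), pkg_at(p5,whs1), truck_at(t1,whs1)}

== RESULT ==
["pkg_at(p3,portB)", "pkg_at(p5,whs1)", "truck_at(t1,whs1)"]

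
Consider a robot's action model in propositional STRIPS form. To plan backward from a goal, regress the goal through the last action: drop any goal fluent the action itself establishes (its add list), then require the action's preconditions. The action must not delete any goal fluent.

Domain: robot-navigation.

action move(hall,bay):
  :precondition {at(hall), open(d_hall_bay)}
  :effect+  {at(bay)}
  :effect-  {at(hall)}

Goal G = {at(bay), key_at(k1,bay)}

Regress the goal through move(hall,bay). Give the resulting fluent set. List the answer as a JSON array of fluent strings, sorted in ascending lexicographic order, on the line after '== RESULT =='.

Regress:
  G ∩ del = {}  (empty — regression defined)
  G \ add = {at(bay), key_at(k1,bay)} \ {at(bay)} = {key_at(k1,bay)}
  ∪ pre   = {key_at(k1,bay)} ∪ {at(hall), open(d_hall_bay)}
          = {at(hall), key_at(k1,bay), open(d_hall_bay)}

== RESULT ==
["at(hall)", "key_at(k1,bay)", "open(d_hall_bay)"]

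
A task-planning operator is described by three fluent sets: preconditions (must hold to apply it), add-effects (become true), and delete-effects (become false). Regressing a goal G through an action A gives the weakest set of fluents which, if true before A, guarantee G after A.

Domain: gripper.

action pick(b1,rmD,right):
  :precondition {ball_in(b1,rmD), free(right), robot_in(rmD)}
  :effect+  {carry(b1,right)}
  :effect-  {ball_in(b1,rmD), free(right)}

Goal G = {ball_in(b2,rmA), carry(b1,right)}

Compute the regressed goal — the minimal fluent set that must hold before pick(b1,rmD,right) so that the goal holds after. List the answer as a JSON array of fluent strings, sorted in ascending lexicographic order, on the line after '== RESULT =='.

Compute (G \ add) ∪ pre:
  G ∩ del = {}  (empty — regression defined)
  G \ add = {ball_in(b2,rmA), carry(b1,right)} \ {carry(b1,right)} = {ball_in(b2,rmA)}
  ∪ pre   = {ball_in(b2,rmA)} ∪ {ball_in(b1,rmD), free(right), robot_in(rmD)}
          = {ball_in(b1,rmD), ball_in(b2,rmA), free(right), robot_in(rmD)}

== RESULT ==
["ball_in(b1,rmD)", "ball_in(b2,rmA)", "free(right)", "robot_in(rmD)"]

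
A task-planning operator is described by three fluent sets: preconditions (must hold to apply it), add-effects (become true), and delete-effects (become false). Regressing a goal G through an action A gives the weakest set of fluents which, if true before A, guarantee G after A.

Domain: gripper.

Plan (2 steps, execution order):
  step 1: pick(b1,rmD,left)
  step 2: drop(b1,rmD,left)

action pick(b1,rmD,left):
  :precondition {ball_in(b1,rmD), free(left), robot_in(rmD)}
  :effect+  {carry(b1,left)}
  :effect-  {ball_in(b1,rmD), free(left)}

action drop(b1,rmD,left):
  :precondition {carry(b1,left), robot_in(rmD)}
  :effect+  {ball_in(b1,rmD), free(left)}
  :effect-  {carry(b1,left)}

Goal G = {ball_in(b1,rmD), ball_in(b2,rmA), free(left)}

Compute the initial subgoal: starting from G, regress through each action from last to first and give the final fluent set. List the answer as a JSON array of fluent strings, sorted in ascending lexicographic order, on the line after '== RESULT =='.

Work backward from the goal:
  through step 2 (drop(b1,rmD,left)): drop {ball_in(b1,rmD), free(left)}, keep {ball_in(b2,rmA)}, require {carry(b1,left), robot_in(rmD)}
    → {ball_in(b2,rmA), carry(b1,left), robot_in(rmD)}
  through step 1 (pick(b1,rmD,left)): drop {carry(b1,left)}, keep {ball_in(b2,rmA), robot_in(rmD)}, require {ball_in(b1,rmD), free(left), robot_in(rmD)}
    → {ball_in(b1,rmD), ball_in(b2,rmA), free(left), robot_in(rmD)}

== RESULT ==
["ball_in(b1,rmD)", "ball_in(b2,rmA)", "free(left)", "robot_in(rmD)"]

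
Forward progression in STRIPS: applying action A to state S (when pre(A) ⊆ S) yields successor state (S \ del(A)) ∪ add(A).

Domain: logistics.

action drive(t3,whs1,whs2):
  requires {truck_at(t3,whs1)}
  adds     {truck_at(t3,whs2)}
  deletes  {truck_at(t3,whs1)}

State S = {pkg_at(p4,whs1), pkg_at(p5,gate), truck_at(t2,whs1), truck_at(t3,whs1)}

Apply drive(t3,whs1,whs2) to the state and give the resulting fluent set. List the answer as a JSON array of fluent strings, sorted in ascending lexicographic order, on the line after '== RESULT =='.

Compute (S \ del) ∪ add:
  pre ⊆ S: {truck_at(t3,whs1)} ⊆ S  — applicable
  S \ del = {pkg_at(p4,whs1), pkg_at(p5,gate), truck_at(t2,whs1)}
  ∪ add   = {pkg_at(p4,whs1), pkg_at(p5,gate), truck_at(t2,whs1), truck_at(t3,whs2)}

== RESULT ==
["pkg_at(p4,whs1)", "pkg_at(p5,gate)", "truck_at(t2,whs1)", "truck_at(t3,whs2)"]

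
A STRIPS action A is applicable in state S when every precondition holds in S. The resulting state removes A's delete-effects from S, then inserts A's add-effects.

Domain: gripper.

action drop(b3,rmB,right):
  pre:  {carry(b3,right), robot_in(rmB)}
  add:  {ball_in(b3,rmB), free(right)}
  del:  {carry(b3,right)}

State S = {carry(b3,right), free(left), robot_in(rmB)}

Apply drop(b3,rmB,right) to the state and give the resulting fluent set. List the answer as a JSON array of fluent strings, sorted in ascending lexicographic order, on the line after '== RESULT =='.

Compute (S \ del) ∪ add:
  pre ⊆ S: {carry(b3,right), robot_in(rmB)} ⊆ S  — applicable
  S \ del = {free(left), robot_in(rmB)}
  ∪ add   = {ball_in(b3,rmB), free(left), free(right), robot_in(rmB)}

== RESULT ==
["ball_in(b3,rmB)", "free(left)", "free(right)", "robot_in(rmB)"]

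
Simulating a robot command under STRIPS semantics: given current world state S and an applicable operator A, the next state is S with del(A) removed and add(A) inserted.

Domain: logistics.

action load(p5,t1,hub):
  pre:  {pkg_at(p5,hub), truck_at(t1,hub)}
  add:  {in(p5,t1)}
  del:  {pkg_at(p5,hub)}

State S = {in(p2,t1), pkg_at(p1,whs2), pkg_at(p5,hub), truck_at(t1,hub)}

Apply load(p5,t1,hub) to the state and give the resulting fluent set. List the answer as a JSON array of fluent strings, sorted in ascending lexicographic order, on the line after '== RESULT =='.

Progress:
  pre ⊆ S: {pkg_at(p5,hub), truck_at(t1,hub)} ⊆ S  — applicable
  S \ del = {in(p2,t1), pkg_at(p1,whs2), truck_at(t1,hub)}
  ∪ add   = {in(p2,t1), in(p5,t1), pkg_at(p1,whs2), truck_at(t1,hub)}

== RESULT ==
["in(p2,t1)", "in(p5,t1)", "pkg_at(p1,whs2)", "truck_at(t1,hub)"]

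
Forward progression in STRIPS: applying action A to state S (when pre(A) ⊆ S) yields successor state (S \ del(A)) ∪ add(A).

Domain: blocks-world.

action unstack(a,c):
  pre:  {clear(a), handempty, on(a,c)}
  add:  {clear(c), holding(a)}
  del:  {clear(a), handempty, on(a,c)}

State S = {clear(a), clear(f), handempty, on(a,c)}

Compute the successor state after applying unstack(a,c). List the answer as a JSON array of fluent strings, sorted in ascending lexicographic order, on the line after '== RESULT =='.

Compute (S \ del) ∪ add:
  pre ⊆ S: {clear(a), handempty, on(a,c)} ⊆ S  — applicable
  S \ del = {clear(f)}
  ∪ add   = {clear(c), clear(f), holding(a)}

== RESULT ==
["clear(c)", "clear(f)", "holding(a)"]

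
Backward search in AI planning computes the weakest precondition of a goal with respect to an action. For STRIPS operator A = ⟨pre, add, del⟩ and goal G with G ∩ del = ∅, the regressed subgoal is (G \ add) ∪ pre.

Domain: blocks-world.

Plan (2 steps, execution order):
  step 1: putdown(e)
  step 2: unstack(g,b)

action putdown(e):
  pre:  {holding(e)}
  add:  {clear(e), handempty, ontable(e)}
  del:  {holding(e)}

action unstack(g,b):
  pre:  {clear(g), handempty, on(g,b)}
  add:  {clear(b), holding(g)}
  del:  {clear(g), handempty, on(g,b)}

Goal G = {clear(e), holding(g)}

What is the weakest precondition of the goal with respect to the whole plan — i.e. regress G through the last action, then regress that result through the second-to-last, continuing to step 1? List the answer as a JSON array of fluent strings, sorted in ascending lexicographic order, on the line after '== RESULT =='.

Regress step by step:
  through step 2 (unstack(g,b)): drop {holding(g)}, keep {clear(e)}, require {clear(g), handempty, on(g,b)}
    → {clear(e), clear(g), handempty, on(g,b)}
  through step 1 (putdown(e)): drop {clear(e), handempty}, keep {clear(g), on(g,b)}, require {holding(e)}
    → {clear(g), holding(e), on(g,b)}

== RESULT ==
["clear(g)", "holding(e)", "on(g,b)"]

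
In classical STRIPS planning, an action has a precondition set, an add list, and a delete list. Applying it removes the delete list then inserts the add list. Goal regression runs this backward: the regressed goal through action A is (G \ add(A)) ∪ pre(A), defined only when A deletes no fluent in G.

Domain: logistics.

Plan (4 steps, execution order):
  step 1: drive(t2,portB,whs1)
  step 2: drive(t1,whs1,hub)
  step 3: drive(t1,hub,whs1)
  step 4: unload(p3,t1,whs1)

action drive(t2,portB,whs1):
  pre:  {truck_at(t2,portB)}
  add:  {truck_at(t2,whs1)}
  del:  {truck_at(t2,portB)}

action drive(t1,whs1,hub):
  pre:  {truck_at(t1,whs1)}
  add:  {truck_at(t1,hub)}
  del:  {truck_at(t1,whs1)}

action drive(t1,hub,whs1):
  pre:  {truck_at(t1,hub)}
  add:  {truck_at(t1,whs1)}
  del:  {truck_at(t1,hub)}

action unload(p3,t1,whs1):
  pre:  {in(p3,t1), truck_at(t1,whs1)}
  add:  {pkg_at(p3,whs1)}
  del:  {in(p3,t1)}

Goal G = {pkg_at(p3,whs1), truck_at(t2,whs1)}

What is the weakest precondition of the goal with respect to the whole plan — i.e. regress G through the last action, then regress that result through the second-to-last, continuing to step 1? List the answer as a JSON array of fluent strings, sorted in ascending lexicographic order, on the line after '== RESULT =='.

Work backward from the goal:
  through step 4 (unload(p3,t1,whs1)): drop {pkg_at(p3,whs1)}, keep {truck_at(t2,whs1)}, require {in(p3,t1), truck_at(t1,whs1)}
    → {in(p3,t1), truck_at(t1,whs1), truck_at(t2,whs1)}
  through step 3 (drive(t1,hub,whs1)): drop {truck_at(t1,whs1)}, keep {in(p3,t1), truck_at(t2,whs1)}, require {truck_at(t1,hub)}
    → {in(p3,t1), truck_at(t1,hub), truck_at(t2,whs1)}
  through step 2 (drive(t1,whs1,hub)): drop {truck_at(t1,hub)}, keep {in(p3,t1), truck_at(t2,whs1)}, require {truck_at(t1,whs1)}
    → {in(p3,t1), truck_at(t1,whs1), truck_at(t2,whs1)}
  through step 1 (drive(t2,portB,whs1)): drop {truck_at(t2,whs1)}, keep {in(p3,t1), truck_at(t1,whs1)}, require {truck_at(t2,portB)}
    → {in(p3,t1), truck_at(t1,whs1), truck_at(t2,portB)}

== RESULT ==
["in(p3,t1)", "truck_at(t1,whs1)", "truck_at(t2,portB)"]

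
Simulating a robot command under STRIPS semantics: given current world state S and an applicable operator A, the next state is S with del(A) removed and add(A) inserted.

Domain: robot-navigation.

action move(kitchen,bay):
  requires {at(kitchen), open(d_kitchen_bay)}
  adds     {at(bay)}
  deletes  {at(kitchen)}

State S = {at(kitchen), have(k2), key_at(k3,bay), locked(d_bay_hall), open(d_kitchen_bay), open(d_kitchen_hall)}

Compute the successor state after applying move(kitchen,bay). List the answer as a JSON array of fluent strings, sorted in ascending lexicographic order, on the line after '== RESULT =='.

Compute (S \ del) ∪ add:
  pre ⊆ S: {at(kitchen), open(d_kitchen_bay)} ⊆ S  — applicable
  S \ del = {have(k2), key_at(k3,bay), locked(d_bay_hall), open(d_kitchen_bay), open(d_kitchen_hall)}
  ∪ add   = {at(bay), have(k2), key_at(k3,bay), locked(d_bay_hall), open(d_kitchen_bay), open(d_kitchen_hall)}

== RESULT ==
["at(bay)", "have(k2)", "key_at(k3,bay)", "locked(d_bay_hall)", "open(d_kitchen_bay)", "open(d_kitchen_hall)"]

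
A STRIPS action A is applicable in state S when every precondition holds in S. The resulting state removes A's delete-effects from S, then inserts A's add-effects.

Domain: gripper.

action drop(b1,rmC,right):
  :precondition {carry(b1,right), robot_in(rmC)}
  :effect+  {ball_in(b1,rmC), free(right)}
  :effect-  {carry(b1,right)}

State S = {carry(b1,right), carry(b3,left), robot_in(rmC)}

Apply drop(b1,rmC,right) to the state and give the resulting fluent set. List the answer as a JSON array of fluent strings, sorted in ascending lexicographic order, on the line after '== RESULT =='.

Compute (S \ del) ∪ add:
  pre ⊆ S: {carry(b1,right), robot_in(rmC)} ⊆ S  — applicable
  S \ del = {carry(b3,left), robot_in(rmC)}
  ∪ add   = {ball_in(b1,rmC), carry(b3,left), free(right), robot_in(rmC)}

== RESULT ==
["ball_in(b1,rmC)", "carry(b3,left)", "free(right)", "robot_in(rmC)"]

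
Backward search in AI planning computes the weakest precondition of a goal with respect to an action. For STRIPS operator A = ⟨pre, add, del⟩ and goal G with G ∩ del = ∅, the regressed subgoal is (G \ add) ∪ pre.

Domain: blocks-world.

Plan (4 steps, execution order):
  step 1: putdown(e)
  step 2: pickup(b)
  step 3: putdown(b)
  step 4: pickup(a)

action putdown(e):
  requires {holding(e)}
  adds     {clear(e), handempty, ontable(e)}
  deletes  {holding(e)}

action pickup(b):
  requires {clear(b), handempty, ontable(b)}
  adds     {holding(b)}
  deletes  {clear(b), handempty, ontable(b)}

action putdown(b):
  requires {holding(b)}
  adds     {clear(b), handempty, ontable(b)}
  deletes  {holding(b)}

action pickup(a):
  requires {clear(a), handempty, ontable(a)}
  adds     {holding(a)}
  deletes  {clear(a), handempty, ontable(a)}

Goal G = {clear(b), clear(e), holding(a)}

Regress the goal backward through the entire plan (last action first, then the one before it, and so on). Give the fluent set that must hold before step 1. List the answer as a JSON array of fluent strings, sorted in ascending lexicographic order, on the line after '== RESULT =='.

Work backward from the goal:
  through step 4 (pickup(a)): drop {holding(a)}, keep {clear(b), clear(e)}, require {clear(a), handempty, ontable(a)}
    → {clear(a), clear(b), clear(e), handempty, ontable(a)}
  through step 3 (putdown(b)): drop {clear(b), handempty}, keep {clear(a), clear(e), ontable(a)}, require {holding(b)}
    → {clear(a), clear(e), holding(b), ontable(a)}
  through step 2 (pickup(b)): drop {holding(b)}, keep {clear(a), clear(e), ontable(a)}, require {clear(b), handempty, ontable(b)}
    → {clear(a), clear(b), clear(e), handempty, ontable(a), ontable(b)}
  through step 1 (putdown(e)): drop {clear(e), handempty}, keep {clear(a), clear(b), ontable(a), ontable(b)}, require {holding(e)}
    → {clear(a), clear(b), holding(e), ontable(a), ontable(b)}

== RESULT ==
["clear(a)", "clear(b)", "holding(e)", "ontable(a)", "ontable(b)"]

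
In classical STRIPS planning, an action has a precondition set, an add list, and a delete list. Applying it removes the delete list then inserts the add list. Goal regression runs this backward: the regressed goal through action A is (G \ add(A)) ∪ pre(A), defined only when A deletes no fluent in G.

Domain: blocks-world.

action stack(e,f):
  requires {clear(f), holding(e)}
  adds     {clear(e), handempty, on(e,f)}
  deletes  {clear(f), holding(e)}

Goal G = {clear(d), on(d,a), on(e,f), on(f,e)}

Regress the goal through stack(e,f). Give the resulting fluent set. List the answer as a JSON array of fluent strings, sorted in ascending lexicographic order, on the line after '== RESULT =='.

Compute (G \ add) ∪ pre:
  G ∩ del = {}  (empty — regression defined)
  G \ add = {clear(d), on(d,a), on(e,f), on(f,e)} \ {clear(e), handempty, on(e,f)} = {clear(d), on(d,a), on(f,e)}
  ∪ pre   = {clear(d), on(d,a), on(f,e)} ∪ {clear(f), holding(e)}
          = {clear(d), clear(f), holding(e), on(d,a), on(f,e)}

== RESULT ==
["clear(d)", "clear(f)", "holding(e)", "on(d,a)", "on(f,e)"]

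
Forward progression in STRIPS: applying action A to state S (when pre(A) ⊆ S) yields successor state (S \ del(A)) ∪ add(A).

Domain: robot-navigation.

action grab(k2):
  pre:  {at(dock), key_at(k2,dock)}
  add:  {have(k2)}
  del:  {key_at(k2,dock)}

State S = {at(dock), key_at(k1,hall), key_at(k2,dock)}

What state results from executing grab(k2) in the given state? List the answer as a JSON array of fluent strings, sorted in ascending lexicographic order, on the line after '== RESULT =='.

Progress:
  pre ⊆ S: {at(dock), key_at(k2,dock)} ⊆ S  — applicable
  S \ del = {at(dock), key_at(k1,hall)}
  ∪ add   = {at(dock), have(k2), key_at(k1,hall)}

== RESULT ==
["at(dock)", "have(k2)", "key_at(k1,hall)"]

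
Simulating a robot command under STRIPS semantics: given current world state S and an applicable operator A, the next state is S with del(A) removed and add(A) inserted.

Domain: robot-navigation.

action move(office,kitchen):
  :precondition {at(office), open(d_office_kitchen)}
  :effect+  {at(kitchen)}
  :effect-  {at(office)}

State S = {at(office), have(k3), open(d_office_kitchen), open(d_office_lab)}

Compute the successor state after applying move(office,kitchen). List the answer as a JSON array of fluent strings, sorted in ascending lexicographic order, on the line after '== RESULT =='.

Compute (S \ del) ∪ add:
  pre ⊆ S: {at(office), open(d_office_kitchen)} ⊆ S  — applicable
  S \ del = {have(k3), open(d_office_kitchen), open(d_office_lab)}
  ∪ add   = {at(kitchen), have(k3), open(d_office_kitchen), open(d_office_lab)}

== RESULT ==
["at(kitchen)", "have(k3)", "open(d_office_kitchen)", "open(d_office_lab)"]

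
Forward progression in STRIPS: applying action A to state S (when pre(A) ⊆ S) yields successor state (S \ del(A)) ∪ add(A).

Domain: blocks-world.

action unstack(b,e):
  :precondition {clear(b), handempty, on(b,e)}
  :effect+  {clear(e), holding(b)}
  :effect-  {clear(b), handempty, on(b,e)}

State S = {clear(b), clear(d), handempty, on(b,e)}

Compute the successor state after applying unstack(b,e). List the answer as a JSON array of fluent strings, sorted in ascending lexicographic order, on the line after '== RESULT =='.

Compute (S \ del) ∪ add:
  pre ⊆ S: {clear(b), handempty, on(b,e)} ⊆ S  — applicable
  S \ del = {clear(d)}
  ∪ add   = {clear(d), clear(e), holding(b)}

== RESULT ==
["clear(d)", "clear(e)", "holding(b)"]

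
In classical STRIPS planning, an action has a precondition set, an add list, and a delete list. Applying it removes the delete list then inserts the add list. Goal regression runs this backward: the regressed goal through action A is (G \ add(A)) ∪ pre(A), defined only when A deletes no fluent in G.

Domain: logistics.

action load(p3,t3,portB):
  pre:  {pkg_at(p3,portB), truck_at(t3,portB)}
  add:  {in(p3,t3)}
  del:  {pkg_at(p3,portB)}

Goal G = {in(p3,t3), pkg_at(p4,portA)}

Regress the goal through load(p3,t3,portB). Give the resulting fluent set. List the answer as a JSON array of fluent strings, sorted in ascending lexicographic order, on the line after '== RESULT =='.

Regress:
  G ∩ del = {}  (empty — regression defined)
  G \ add = {in(p3,t3), pkg_at(p4,portA)} \ {in(p3,t3)} = {pkg_at(p4,portA)}
  ∪ pre   = {pkg_at(p4,portA)} ∪ {pkg_at(p3,portB), truck_at(t3,portB)}
          = {pkg_at(p3,portB), pkg_at(p4,portA), truck_at(t3,portB)}

== RESULT ==
["pkg_at(p3,portB)", "pkg_at(p4,portA)", "truck_at(t3,portB)"]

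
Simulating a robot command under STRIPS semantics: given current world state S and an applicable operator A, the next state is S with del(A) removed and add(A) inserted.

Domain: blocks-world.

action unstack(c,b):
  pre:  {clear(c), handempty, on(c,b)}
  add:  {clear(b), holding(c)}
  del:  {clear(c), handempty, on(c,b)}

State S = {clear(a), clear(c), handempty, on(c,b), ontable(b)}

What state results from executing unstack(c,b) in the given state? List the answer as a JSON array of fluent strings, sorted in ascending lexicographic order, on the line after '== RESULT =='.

Progress:
  pre ⊆ S: {clear(c), handempty, on(c,b)} ⊆ S  — applicable
  S \ del = {clear(a), ontable(b)}
  ∪ add   = {clear(a), clear(b), holding(c), ontable(b)}

== RESULT ==
["clear(a)", "clear(b)", "holding(c)", "ontable(b)"]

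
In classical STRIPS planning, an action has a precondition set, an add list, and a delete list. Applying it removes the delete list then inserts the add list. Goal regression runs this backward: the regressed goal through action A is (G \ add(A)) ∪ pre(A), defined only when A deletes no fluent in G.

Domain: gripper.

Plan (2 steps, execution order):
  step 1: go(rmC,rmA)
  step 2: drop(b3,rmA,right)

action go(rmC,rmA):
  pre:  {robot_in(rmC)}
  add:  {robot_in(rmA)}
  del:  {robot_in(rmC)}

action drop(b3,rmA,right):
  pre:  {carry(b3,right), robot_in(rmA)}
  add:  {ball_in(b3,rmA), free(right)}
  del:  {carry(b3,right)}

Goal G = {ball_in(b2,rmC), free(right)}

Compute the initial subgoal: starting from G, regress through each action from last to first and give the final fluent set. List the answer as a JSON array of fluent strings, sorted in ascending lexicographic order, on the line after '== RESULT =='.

Regress step by step:
  through step 2 (drop(b3,rmA,right)): drop {free(right)}, keep {ball_in(b2,rmC)}, require {carry(b3,right), robot_in(rmA)}
    → {ball_in(b2,rmC), carry(b3,right), robot_in(rmA)}
  through step 1 (go(rmC,rmA)): drop {robot_in(rmA)}, keep {ball_in(b2,rmC), carry(b3,right)}, require {robot_in(rmC)}
    → {ball_in(b2,rmC), carry(b3,right), robot_in(rmC)}

== RESULT ==
["ball_in(b2,rmC)", "carry(b3,right)", "robot_in(rmC)"]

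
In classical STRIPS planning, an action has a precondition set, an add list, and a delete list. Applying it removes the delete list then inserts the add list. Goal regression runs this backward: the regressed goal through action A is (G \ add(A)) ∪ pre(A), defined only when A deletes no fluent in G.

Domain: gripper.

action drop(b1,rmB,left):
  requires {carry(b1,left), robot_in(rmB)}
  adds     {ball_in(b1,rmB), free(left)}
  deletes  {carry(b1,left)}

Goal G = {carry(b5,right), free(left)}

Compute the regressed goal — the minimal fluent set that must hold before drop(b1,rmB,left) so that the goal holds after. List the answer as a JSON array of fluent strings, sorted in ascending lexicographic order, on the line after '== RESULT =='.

Regress:
  G ∩ del = {}  (empty — regression defined)
  G \ add = {carry(b5,right), free(left)} \ {ball_in(b1,rmB), free(left)} = {carry(b5,right)}
  ∪ pre   = {carry(b5,right)} ∪ {carry(b1,left), robot_in(rmB)}
          = {carry(b1,left), carry(b5,right), robot_in(rmB)}

== RESULT ==
["carry(b1,left)", "carry(b5,right)", "robot_in(rmB)"]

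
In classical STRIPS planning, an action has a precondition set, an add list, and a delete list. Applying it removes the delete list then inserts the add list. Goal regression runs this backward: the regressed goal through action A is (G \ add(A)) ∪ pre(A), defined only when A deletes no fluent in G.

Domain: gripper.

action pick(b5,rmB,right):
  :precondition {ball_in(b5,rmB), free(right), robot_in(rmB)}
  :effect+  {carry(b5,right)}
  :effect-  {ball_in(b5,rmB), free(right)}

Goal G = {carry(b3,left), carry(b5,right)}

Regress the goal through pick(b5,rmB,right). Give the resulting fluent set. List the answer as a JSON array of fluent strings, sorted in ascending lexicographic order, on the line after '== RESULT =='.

Regress:
  G ∩ del = {}  (empty — regression defined)
  G \ add = {carry(b3,left), carry(b5,right)} \ {carry(b5,right)} = {carry(b3,left)}
  ∪ pre   = {carry(b3,left)} ∪ {ball_in(b5,rmB), free(right), robot_in(rmB)}
          = {ball_in(b5,rmB), carry(b3,left), free(right), robot_in(rmB)}

== RESULT ==
["ball_in(b5,rmB)", "carry(b3,left)", "free(right)", "robot_in(rmB)"]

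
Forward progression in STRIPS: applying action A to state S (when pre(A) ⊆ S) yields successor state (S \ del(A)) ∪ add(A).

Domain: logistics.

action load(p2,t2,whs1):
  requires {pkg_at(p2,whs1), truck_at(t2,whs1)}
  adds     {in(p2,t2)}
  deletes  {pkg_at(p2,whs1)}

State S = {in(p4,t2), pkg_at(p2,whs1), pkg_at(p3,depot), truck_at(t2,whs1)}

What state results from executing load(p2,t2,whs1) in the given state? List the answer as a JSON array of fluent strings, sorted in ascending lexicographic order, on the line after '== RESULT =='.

Progress:
  pre ⊆ S: {pkg_at(p2,whs1), truck_at(t2,whs1)} ⊆ S  — applicable
  S \ del = {in(p4,t2), pkg_at(p3,depot), truck_at(t2,whs1)}
  ∪ add   = {in(p2,t2), in(p4,t2), pkg_at(p3,depot), truck_at(t2,whs1)}

== RESULT ==
["in(p2,t2)", "in(p4,t2)", "pkg_at(p3,depot)", "truck_at(t2,whs1)"]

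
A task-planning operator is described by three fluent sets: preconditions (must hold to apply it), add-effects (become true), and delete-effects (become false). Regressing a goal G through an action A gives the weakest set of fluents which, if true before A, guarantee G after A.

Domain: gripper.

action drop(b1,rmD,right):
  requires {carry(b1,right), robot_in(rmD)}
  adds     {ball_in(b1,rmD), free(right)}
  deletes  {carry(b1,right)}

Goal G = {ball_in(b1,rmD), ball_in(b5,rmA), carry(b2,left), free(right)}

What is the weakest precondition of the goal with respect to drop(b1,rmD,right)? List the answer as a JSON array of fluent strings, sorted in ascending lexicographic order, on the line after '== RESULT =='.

Regress:
  G ∩ del = {}  (empty — regression defined)
  G \ add = {ball_in(b1,rmD), ball_in(b5,rmA), carry(b2,left), free(right)} \ {ball_in(b1,rmD), free(right)} = {ball_in(b5,rmA), carry(b2,left)}
  ∪ pre   = {ball_in(b5,rmA), carry(b2,left)} ∪ {carry(b1,right), robot_in(rmD)}
          = {ball_in(b5,rmA), carry(b1,right), carry(b2,left), robot_in(rmD)}

== RESULT ==
["ball_in(b5,rmA)", "carry(b1,right)", "carry(b2,left)", "robot_in(rmD)"]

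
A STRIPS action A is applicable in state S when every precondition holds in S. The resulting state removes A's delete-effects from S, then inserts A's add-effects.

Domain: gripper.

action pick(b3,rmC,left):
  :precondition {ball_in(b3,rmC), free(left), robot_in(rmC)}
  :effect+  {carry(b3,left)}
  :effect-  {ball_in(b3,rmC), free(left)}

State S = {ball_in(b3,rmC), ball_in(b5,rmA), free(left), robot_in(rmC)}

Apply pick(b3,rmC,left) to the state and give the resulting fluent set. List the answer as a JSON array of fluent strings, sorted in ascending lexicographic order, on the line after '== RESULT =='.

Progress:
  pre ⊆ S: {ball_in(b3,rmC), free(left), robot_in(rmC)} ⊆ S  — applicable
  S \ del = {ball_in(b5,rmA), robot_in(rmC)}
  ∪ add   = {ball_in(b5,rmA), carry(b3,left), robot_in(rmC)}

== RESULT ==
["ball_in(b5,rmA)", "carry(b3,left)", "robot_in(rmC)"]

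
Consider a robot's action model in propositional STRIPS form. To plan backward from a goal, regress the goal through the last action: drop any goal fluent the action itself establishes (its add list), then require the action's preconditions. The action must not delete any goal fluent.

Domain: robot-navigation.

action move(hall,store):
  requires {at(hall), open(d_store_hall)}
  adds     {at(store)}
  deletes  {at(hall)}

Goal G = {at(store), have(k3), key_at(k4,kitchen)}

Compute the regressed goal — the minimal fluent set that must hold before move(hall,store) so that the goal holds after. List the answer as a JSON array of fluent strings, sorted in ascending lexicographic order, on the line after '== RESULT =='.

Regress:
  G ∩ del = {}  (empty — regression defined)
  G \ add = {at(store), have(k3), key_at(k4,kitchen)} \ {at(store)} = {have(k3), key_at(k4,kitchen)}
  ∪ pre   = {have(k3), key_at(k4,kitchen)} ∪ {at(hall), open(d_store_hall)}
          = {at(hall), have(k3), key_at(k4,kitchen), open(d_store_hall)}

== RESULT ==
["at(hall)", "have(k3)", "key_at(k4,kitchen)", "open(d_store_hall)"]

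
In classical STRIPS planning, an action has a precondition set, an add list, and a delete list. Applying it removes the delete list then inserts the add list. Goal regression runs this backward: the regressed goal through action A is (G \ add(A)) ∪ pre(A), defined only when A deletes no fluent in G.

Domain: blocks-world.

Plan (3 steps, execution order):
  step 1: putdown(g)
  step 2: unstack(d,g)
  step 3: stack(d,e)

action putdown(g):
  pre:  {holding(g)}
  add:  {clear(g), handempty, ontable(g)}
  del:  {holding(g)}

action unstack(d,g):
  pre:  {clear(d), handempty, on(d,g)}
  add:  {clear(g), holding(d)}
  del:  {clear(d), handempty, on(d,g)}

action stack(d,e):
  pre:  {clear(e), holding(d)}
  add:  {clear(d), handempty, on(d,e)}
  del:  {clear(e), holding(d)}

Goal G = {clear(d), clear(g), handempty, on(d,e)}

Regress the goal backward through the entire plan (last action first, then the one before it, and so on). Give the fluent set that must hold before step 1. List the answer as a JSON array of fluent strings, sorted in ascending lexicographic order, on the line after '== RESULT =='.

Regress step by step:
  through step 3 (stack(d,e)): drop {clear(d), handempty, on(d,e)}, keep {clear(g)}, require {clear(e), holding(d)}
    → {clear(e), clear(g), holding(d)}
  through step 2 (unstack(d,g)): drop {clear(g), holding(d)}, keep {clear(e)}, require {clear(d), handempty, on(d,g)}
    → {clear(d), clear(e), handempty, on(d,g)}
  through step 1 (putdown(g)): drop {handempty}, keep {clear(d), clear(e), on(d,g)}, require {holding(g)}
    → {clear(d), clear(e), holding(g), on(d,g)}

== RESULT ==
["clear(d)", "clear(e)", "holding(g)", "on(d,g)"]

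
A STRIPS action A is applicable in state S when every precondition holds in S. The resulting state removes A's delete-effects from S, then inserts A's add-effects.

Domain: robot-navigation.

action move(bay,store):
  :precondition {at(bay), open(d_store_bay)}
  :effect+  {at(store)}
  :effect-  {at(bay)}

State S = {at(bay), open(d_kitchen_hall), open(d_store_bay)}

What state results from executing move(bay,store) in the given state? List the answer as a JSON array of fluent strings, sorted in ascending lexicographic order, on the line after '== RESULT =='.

Compute (S \ del) ∪ add:
  pre ⊆ S: {at(bay), open(d_store_bay)} ⊆ S  — applicable
  S \ del = {open(d_kitchen_hall), open(d_store_bay)}
  ∪ add   = {at(store), open(d_kitchen_hall), open(d_store_bay)}

== RESULT ==
["at(store)", "open(d_kitchen_hall)", "open(d_store_bay)"]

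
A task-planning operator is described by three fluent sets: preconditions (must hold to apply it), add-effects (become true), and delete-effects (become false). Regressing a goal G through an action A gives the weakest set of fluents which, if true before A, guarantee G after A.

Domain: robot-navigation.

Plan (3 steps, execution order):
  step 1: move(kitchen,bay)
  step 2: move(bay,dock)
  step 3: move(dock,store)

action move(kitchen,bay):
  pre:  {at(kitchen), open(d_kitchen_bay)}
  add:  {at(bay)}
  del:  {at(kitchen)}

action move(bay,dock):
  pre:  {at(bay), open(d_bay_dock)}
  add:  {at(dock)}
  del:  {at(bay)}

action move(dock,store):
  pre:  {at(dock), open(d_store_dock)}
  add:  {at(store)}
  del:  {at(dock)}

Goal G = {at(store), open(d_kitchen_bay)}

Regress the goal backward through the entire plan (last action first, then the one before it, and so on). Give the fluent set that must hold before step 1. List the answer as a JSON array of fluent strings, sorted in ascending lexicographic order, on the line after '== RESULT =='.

Regress step by step:
  through step 3 (move(dock,store)): drop {at(store)}, keep {open(d_kitchen_bay)}, require {at(dock), open(d_store_dock)}
    → {at(dock), open(d_kitchen_bay), open(d_store_dock)}
  through step 2 (move(bay,dock)): drop {at(dock)}, keep {open(d_kitchen_bay), open(d_store_dock)}, require {at(bay), open(d_bay_dock)}
    → {at(bay), open(d_bay_dock), open(d_kitchen_bay), open(d_store_dock)}
  through step 1 (move(kitchen,bay)): drop {at(bay)}, keep {open(d_bay_dock), open(d_kitchen_bay), open(d_store_dock)}, require {at(kitchen), open(d_kitchen_bay)}
    → {at(kitchen), open(d_bay_dock), open(d_kitchen_bay), open(d_store_dock)}

== RESULT ==
["at(kitchen)", "open(d_bay_dock)", "open(d_kitchen_bay)", "open(d_store_dock)"]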